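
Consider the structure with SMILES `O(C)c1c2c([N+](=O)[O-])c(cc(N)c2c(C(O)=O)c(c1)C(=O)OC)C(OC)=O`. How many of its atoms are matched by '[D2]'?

5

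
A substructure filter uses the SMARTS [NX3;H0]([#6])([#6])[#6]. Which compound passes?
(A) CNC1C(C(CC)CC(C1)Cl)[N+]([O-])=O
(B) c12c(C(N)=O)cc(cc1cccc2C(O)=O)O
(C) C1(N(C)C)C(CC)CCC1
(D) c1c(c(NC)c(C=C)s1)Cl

C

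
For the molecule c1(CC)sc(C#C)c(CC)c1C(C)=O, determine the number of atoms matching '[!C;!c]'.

2

Check the 14 heavy atoms by environment: 1× s (aromatic) → match; 4× c (aromatic) → no; 8× C → no; 1× O → match.
Summing the matching environments: 1 + 1 = 2 matching atoms.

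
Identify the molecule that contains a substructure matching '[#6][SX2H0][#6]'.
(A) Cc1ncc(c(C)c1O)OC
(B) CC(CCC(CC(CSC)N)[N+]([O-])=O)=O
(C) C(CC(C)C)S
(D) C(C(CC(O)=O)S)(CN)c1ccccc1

B

[#6][SX2H0][#6] describes an aliphatic sulfur bridging two carbons with no H on the sulfur (a thioether).
(A) has a methoxy ether (-OCH3) but the bridging atom is O, not S.
(B) contains a methylthio ether (-SCH3), which satisfies every atom and bond constraint.
(C) has a thiol (-SH) but the sulfur has H1, not H0 bridging two carbons.
(D) has a thiol (-SH) but the sulfur has H1, not H0 bridging two carbons.
So the answer is (B).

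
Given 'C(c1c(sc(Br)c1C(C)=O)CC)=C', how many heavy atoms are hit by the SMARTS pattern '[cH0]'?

The query [cH0] means: aromatic carbon with no attached hydrogen (substituted or ring-fusion).
Check the 13 heavy atoms by environment: 1× s (aromatic, H0) → no; 4× c (aromatic, H0) → match; 2× C (H2) → no; 2× C (H3) → no; 1× C (H0) → no; 1× O (H0) → no; 1× C (H1) → no; 1× Br (H0) → no.
That gives 4 matching atoms.

4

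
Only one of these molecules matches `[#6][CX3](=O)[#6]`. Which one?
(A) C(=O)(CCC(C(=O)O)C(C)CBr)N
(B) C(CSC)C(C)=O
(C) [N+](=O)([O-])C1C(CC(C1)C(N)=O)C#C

B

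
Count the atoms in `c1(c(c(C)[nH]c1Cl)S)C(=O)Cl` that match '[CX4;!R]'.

1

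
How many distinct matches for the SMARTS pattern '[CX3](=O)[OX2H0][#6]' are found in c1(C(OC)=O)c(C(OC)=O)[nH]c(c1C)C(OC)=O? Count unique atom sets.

[CX3](=O)[OX2H0][#6] is the SMARTS for an ester: a carbonyl carbon bonded to an oxygen that is itself bonded to carbon (no H on that O).
The molecule carries 3 separate instances of a methyl-ester group (-C(=O)OCH3) meeting every constraint; each maps to a distinct set of atoms, giving 3 matches.

3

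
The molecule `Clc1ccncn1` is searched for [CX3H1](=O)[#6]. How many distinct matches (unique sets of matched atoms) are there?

0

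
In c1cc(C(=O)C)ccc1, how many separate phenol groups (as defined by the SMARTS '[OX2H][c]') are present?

[OX2H][c] is the SMARTS for a phenol: a hydroxyl oxygen attached to an aromatic carbon.
No fragment in the molecule satisfies every constraint, giving 0 matches.

0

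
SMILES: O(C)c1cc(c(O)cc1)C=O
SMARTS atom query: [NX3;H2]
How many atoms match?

0

The query [NX3;H2] means: aliphatic N with 3 total connections, two of them H — an -NH2 nitrogen (amine or amide).
Check the 11 heavy atoms by environment: 3× c (aromatic, H0, X3) → no; 3× c (aromatic, H1, X3) → no; 1× O (H1, X2) → no; 1× C (H1, X3) → no; 1× O (H0, X1) → no; 1× O (H0, X2) → no; 1× C (H3, X4) → no.
No environment satisfies the query, so 0 matching atoms.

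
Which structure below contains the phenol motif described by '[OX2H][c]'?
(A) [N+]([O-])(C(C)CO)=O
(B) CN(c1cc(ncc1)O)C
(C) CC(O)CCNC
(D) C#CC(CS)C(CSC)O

B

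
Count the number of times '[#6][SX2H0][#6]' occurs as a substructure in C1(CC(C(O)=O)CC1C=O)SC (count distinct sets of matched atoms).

1

[#6][SX2H0][#6] is the SMARTS for a thioether: an aliphatic sulfur bridging two carbons with no H on the sulfur.
Exactly one fragment in the molecule meets all constraints, giving 1 match.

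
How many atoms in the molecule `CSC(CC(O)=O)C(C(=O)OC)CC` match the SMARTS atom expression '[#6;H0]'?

2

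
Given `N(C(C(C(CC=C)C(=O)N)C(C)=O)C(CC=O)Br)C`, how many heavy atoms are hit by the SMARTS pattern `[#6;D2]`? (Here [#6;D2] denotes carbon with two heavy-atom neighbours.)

The query [#6;D2] means: any carbon bonded to exactly two heavy atoms.
Check the 19 heavy atoms by environment: 4× C (D2) → match; 6× C (D3) → no; 3× O (D1) → no; 1× N (D1) → no; 1× N (D2) → no; 3× C (D1) → no; 1× Br (D1) → no.
That gives 4 matching atoms.

4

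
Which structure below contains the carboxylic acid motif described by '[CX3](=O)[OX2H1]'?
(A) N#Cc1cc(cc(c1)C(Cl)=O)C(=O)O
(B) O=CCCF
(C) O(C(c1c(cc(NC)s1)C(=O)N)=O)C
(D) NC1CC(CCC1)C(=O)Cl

A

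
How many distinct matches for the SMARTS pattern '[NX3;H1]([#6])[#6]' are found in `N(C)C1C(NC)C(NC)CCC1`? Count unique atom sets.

[NX3;H1]([#6])[#6] is the SMARTS for a secondary amine: a trivalent nitrogen with one H, bonded to two carbons.
The molecule carries 3 separate instances of an N-methylamino group (-NHCH3) meeting every constraint; each maps to a distinct set of atoms, giving 3 matches.

3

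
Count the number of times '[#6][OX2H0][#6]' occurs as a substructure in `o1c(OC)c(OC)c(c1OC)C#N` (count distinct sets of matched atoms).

3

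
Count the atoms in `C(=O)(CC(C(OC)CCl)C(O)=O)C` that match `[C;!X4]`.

2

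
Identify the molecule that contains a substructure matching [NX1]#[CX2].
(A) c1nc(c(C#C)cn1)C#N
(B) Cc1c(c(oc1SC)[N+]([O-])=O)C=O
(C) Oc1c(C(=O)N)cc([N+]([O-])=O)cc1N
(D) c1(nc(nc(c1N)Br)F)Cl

A

[NX1]#[CX2] describes a nitrogen triple-bonded to a two-connected carbon (a nitrile).
(A) contains a nitrile (-C#N), which satisfies every atom and bond constraint.
(B) has a nitro group (-[N+](=O)[O-]) but there is no C#N triple bond.
(C) has a nitro group (-[N+](=O)[O-]) but there is no C#N triple bond.
(D) has a primary amino group (-NH2) but the nitrogen is NX3 (three connections), not NX1 triple-bonded.
So the answer is (A).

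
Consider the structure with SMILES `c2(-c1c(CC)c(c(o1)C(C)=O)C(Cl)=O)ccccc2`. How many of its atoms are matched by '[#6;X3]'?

Check the 19 heavy atoms by environment: 1× o (aromatic, X2) → no; 10× c (aromatic, X3) → match; 3× C (X4) → no; 2× C (X3) → match; 2× O (X1) → no; 1× Cl (X1) → no.
Summing the matching environments: 10 + 2 = 12 matching atoms.

12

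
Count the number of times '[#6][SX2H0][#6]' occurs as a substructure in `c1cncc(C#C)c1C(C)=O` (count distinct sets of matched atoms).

0

[#6][SX2H0][#6] is the SMARTS for a thioether: an aliphatic sulfur bridging two carbons with no H on the sulfur.
No fragment in the molecule satisfies every constraint, giving 0 matches.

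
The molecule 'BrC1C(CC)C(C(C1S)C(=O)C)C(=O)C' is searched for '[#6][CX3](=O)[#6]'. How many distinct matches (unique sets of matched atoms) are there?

[#6][CX3](=O)[#6] is the SMARTS for a ketone: a carbonyl carbon (no H) flanked by two carbons.
The molecule carries 2 separate instances of an acetyl/ketone group (-C(=O)CH3) meeting every constraint; each maps to a distinct set of atoms, giving 2 matches.

2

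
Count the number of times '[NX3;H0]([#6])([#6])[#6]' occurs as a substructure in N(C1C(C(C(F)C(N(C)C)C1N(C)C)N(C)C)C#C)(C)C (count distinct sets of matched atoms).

[NX3;H0]([#6])([#6])[#6] is the SMARTS for a tertiary amine: a trivalent nitrogen with no H, bonded to three carbons.
The molecule carries 4 separate instances of a dimethylamino group (-N(CH3)2) meeting every constraint; each maps to a distinct set of atoms, giving 4 matches.

4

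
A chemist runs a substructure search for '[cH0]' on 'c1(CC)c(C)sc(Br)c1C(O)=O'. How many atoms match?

Check the 12 heavy atoms by environment: 1× s (aromatic, H0) → no; 4× c (aromatic, H0) → match; 1× C (H2) → no; 2× C (H3) → no; 1× Br (H0) → no; 1× C (H0) → no; 1× O (H0) → no; 1× O (H1) → no.
That gives 4 matching atoms.

4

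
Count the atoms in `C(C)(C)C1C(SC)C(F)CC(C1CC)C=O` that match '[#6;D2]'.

3

The query [#6;D2] means: any carbon bonded to exactly two heavy atoms.
Check the 16 heavy atoms by environment: 6× C (D3) → no; 3× C (D2) → match; 4× C (D1) → no; 1× F (D1) → no; 1× S (D2) → no; 1× O (D1) → no.
That gives 3 matching atoms.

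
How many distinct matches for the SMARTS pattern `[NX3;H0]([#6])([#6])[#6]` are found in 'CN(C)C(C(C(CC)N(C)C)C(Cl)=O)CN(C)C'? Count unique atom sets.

[NX3;H0]([#6])([#6])[#6] is the SMARTS for a tertiary amine: a trivalent nitrogen with no H, bonded to three carbons.
The molecule carries 3 separate instances of a dimethylamino group (-N(CH3)2) meeting every constraint; each maps to a distinct set of atoms, giving 3 matches.

3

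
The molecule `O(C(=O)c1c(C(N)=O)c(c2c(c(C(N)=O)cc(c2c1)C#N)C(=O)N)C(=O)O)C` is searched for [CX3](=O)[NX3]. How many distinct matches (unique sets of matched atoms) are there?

[CX3](=O)[NX3] is the SMARTS for an amide: a carbonyl carbon bonded to a trivalent nitrogen.
The molecule carries 3 separate instances of a primary amide (-C(=O)NH2) meeting every constraint; each maps to a distinct set of atoms, giving 3 matches.

3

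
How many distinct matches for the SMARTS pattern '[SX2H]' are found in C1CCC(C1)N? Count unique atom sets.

0

[SX2H] is the SMARTS for a thiol: an aliphatic sulfur with two connections, one being H.
No fragment in the molecule satisfies every constraint, giving 0 matches.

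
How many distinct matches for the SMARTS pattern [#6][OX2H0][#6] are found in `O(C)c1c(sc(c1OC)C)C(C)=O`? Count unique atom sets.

2

[#6][OX2H0][#6] is the SMARTS for an ether: an aliphatic oxygen bridging two carbons with no H on the oxygen.
The molecule carries 2 separate instances of a methoxy ether (-OCH3) meeting every constraint; each maps to a distinct set of atoms, giving 2 matches.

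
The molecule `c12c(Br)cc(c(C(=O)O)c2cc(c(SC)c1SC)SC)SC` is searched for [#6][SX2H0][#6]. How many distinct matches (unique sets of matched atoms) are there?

4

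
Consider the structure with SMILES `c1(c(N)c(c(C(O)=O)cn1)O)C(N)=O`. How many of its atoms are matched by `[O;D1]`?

Check the 14 heavy atoms by environment: 1× n (aromatic, D2) → no; 1× c (aromatic, D2) → no; 4× c (aromatic, D3) → no; 4× O (D1) → match; 2× C (D3) → no; 2× N (D1) → no.
That gives 4 matching atoms.

4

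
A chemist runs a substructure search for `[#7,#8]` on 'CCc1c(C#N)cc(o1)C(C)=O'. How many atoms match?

3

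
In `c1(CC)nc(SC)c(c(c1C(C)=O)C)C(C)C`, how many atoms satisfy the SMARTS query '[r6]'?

6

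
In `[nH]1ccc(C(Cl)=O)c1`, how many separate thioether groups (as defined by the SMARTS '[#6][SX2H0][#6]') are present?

[#6][SX2H0][#6] is the SMARTS for a thioether: an aliphatic sulfur bridging two carbons with no H on the sulfur.
No fragment in the molecule satisfies every constraint, giving 0 matches.

0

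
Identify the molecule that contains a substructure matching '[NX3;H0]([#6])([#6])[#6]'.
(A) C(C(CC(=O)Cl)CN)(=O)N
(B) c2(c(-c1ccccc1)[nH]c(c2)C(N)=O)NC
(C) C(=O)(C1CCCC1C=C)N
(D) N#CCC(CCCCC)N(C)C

D

[NX3;H0]([#6])([#6])[#6] describes a trivalent nitrogen with no H, bonded to three carbons (a tertiary amine).
(A) has a primary amide (-C(=O)NH2) but the amide nitrogen has H2 and only one carbon neighbour.
(B) has an N-methylamino group (-NHCH3) but the nitrogen still has one H (H1), not H0.
(C) has a primary amide (-C(=O)NH2) but the amide nitrogen has H2 and only one carbon neighbour.
(D) contains a dimethylamino group (-N(CH3)2), which satisfies every atom and bond constraint.
So the answer is (D).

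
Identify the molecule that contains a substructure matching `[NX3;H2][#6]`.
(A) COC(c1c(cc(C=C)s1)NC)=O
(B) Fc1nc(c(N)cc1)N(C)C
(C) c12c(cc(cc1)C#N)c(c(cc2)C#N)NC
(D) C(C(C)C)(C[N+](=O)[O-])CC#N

[NX3;H2][#6] describes a trivalent nitrogen with two H attached to carbon (a primary amine).
(A) has an N-methylamino group (-NHCH3) but the nitrogen bears two carbons and only one H (H1), not H2.
(B) contains a primary amino group (-NH2), which satisfies every atom and bond constraint.
(C) has an N-methylamino group (-NHCH3) but the nitrogen bears two carbons and only one H (H1), not H2.
(D) has a nitrile (-C#N) but the nitrogen is NX1 (triple-bonded), not NX3 with two H.
So the answer is (B).

B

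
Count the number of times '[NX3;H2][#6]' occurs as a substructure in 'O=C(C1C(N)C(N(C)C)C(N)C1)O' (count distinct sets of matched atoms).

2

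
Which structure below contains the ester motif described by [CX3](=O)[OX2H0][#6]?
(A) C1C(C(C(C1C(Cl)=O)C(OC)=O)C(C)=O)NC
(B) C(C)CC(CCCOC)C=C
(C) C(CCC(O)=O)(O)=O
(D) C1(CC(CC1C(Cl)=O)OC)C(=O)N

[CX3](=O)[OX2H0][#6] describes a carbonyl carbon bonded to an oxygen that is itself bonded to carbon (no H on that O) (an ester).
(A) contains a methyl-ester group (-C(=O)OCH3), which satisfies every atom and bond constraint.
(B) has a methoxy ether (-OCH3) but the ether oxygen is not adjacent to a C=O carbon.
(C) has a carboxylic acid group (-C(=O)OH) but the singly-bonded O carries H (OX2H1, not H0).
(D) has a primary amide (-C(=O)NH2) but the carbonyl is bonded to N, not to an O-C linkage.
So the answer is (A).

A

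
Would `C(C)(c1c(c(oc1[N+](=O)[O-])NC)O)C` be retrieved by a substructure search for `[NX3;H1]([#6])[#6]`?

The pattern [NX3;H1]([#6])[#6] describes a trivalent nitrogen with one H, bonded to two carbons — a secondary amine.
The molecule carries an N-methylamino group (-NHCH3), whose atoms satisfy every constraint of the query, so the pattern matches.

Yes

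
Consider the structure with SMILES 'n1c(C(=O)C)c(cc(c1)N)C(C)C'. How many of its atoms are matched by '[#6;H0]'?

4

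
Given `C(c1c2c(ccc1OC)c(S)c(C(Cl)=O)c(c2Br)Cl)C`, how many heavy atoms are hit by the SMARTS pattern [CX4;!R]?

3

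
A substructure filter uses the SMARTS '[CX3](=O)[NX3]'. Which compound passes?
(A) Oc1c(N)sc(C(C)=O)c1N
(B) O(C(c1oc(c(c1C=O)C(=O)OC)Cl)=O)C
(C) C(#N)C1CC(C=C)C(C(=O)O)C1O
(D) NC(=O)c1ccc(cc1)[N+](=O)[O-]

D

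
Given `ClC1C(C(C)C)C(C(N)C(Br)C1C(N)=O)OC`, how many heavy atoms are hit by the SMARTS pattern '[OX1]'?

The query [OX1] means: aliphatic oxygen with one total connection — typically a carbonyl =O or an oxide.
Check the 17 heavy atoms by environment: 10× C (X4) → no; 1× O (X2) → no; 1× Br (X1) → no; 1× C (X3) → no; 1× O (X1) → match; 2× N (X3) → no; 1× Cl (X1) → no.
That gives 1 matching atom.

1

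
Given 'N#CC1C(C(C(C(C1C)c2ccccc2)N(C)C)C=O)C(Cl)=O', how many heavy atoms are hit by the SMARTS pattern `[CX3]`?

2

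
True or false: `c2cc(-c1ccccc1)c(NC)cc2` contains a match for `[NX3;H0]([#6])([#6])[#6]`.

False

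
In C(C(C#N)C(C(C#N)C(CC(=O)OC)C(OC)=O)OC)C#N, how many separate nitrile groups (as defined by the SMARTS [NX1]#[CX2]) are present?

3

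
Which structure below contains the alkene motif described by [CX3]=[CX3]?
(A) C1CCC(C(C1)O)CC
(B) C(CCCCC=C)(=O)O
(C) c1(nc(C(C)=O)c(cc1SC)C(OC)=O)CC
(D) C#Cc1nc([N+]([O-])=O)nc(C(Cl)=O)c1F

B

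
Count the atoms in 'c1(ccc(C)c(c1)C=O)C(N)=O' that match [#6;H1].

4

The query [#6;H1] means: any carbon bearing exactly one hydrogen.
Check the 12 heavy atoms by environment: 3× c (aromatic, H0) → no; 3× c (aromatic, H1) → match; 1× C (H3) → no; 1× C (H1) → match; 2× O (H0) → no; 1× C (H0) → no; 1× N (H2) → no.
Summing the matching environments: 3 + 1 = 4 matching atoms.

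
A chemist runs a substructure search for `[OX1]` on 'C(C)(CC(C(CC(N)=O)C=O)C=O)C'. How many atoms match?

3

The query [OX1] means: aliphatic oxygen with one total connection — typically a carbonyl =O or an oxide.
Check the 14 heavy atoms by environment: 7× C (X4) → no; 3× C (X3) → no; 3× O (X1) → match; 1× N (X3) → no.
That gives 3 matching atoms.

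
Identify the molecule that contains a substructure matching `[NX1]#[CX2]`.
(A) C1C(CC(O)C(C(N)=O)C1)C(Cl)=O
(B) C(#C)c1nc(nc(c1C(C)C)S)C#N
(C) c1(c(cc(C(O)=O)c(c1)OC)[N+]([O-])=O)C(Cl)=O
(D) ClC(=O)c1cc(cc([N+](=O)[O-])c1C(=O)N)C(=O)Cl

B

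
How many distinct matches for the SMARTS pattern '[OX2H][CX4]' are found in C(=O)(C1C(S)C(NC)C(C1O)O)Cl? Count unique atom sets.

2

[OX2H][CX4] is the SMARTS for an aliphatic alcohol: a hydroxyl oxygen bound to an sp3 (X4) carbon.
The molecule carries 2 separate instances of a hydroxyl group (-OH) meeting every constraint; each maps to a distinct set of atoms, giving 2 matches.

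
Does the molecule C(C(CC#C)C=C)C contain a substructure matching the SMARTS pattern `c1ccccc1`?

The pattern c1ccccc1 describes six aromatic carbons in a ring — a benzene ring.
The closest candidate here is a methyl group (-CH3), but no six-membered all-carbon aromatic ring is present. No other fragment satisfies the full query, so there is no match.

No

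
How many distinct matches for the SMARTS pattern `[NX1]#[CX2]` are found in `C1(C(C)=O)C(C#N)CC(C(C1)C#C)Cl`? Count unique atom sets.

1

[NX1]#[CX2] is the SMARTS for a nitrile: a nitrogen triple-bonded to a two-connected carbon.
Exactly one fragment in the molecule meets all constraints, giving 1 match.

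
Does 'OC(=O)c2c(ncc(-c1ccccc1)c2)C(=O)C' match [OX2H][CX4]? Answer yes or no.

The pattern [OX2H][CX4] describes a hydroxyl oxygen bound to an sp3 (X4) carbon — an aliphatic alcohol.
The closest candidate here is a carboxylic acid group (-C(=O)OH), but the -OH is on a CX3 carbonyl carbon, not a CX4 carbon. No other fragment satisfies the full query, so there is no match.

No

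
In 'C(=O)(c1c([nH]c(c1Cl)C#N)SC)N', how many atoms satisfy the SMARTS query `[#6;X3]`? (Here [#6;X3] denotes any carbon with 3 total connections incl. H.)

5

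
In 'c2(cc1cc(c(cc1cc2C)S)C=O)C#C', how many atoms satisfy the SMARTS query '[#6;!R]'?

The query [#6;!R] means: carbon not in any ring.
Check the 16 heavy atoms by environment: 10× c (aromatic, in 6-ring) → no; 1× S (acyclic) → no; 4× C (acyclic) → match; 1× O (acyclic) → no.
That gives 4 matching atoms.

4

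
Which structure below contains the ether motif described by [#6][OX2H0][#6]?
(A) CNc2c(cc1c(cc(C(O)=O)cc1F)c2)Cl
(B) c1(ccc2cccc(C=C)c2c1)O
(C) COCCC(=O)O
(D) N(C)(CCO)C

[#6][OX2H0][#6] describes an aliphatic oxygen bridging two carbons with no H on the oxygen (an ether).
(A) has a carboxylic acid group (-C(=O)OH) but the -OH oxygen has H1; the =O is OX1, not OX2.
(B) has a hydroxyl group (-OH) but the oxygen has H1, not H0 bridging two carbons.
(C) contains a methoxy ether (-OCH3), which satisfies every atom and bond constraint.
(D) has a hydroxyl group (-OH) but the oxygen has H1, not H0 bridging two carbons.
So the answer is (C).

C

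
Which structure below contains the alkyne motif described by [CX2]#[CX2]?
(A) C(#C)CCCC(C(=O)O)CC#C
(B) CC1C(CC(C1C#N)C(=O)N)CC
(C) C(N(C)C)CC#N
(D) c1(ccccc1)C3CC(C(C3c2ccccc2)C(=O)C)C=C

[CX2]#[CX2] describes a carbon-carbon triple bond (an alkyne).
(A) contains an ethynyl group (-C#CH), which satisfies every atom and bond constraint.
(B) has a nitrile (-C#N) but the triple bond is C#N, not C#C.
(C) has a nitrile (-C#N) but the triple bond is C#N, not C#C.
(D) has a vinyl group (-CH=CH2) but the C=C is a double bond; both carbons are CX3, not CX2.
So the answer is (A).

A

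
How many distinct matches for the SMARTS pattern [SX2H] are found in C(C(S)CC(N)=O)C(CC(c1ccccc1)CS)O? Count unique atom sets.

2

[SX2H] is the SMARTS for a thiol: an aliphatic sulfur with two connections, one being H.
The molecule carries 2 separate instances of a thiol (-SH) meeting every constraint; each maps to a distinct set of atoms, giving 2 matches.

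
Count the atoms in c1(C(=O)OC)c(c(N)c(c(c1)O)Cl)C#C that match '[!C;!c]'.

5

The query [!C;!c] means: neither aliphatic nor aromatic carbon — same as [!#6].
Check the 15 heavy atoms by environment: 6× c (aromatic) → no; 3× O → match; 4× C → no; 1× N → match; 1× Cl → match.
Summing the matching environments: 3 + 1 + 1 = 5 matching atoms.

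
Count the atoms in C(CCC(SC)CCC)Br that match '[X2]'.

1

The query [X2] means: any atom with exactly two total connections (bonds + H).
Check the 10 heavy atoms by environment: 8× C (X4) → no; 1× Br (X1) → no; 1× S (X2) → match.
That gives 1 matching atom.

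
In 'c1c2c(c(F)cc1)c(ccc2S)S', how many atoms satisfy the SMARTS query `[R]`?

10

The query [R] means: R matches any atom that is part of a ring.
Check the 13 heavy atoms by environment: 10× c (aromatic, in 6-ring) → match; 2× S (acyclic) → no; 1× F (acyclic) → no.
That gives 10 matching atoms.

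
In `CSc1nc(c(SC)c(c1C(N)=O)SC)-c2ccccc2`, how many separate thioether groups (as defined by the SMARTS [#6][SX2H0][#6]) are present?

3

[#6][SX2H0][#6] is the SMARTS for a thioether: an aliphatic sulfur bridging two carbons with no H on the sulfur.
The molecule carries 3 separate instances of a methylthio ether (-SCH3) meeting every constraint; each maps to a distinct set of atoms, giving 3 matches.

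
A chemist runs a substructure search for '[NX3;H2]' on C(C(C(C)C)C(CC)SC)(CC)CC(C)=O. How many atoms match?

0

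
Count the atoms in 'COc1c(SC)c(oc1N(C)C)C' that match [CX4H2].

The query [CX4H2] means: sp3 carbon (X4) with exactly two hydrogens.
Check the 13 heavy atoms by environment: 1× o (aromatic, H0, X2) → no; 4× c (aromatic, H0, X3) → no; 1× S (H0, X2) → no; 5× C (H3, X4) → no; 1× N (H0, X3) → no; 1× O (H0, X2) → no.
No environment satisfies the query, so 0 matching atoms.

0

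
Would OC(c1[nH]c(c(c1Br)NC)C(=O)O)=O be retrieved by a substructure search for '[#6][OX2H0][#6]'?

The pattern [#6][OX2H0][#6] describes an aliphatic oxygen bridging two carbons with no H on the oxygen — an ether.
The closest candidate here is a carboxylic acid group (-C(=O)OH), but the -OH oxygen has H1; the =O is OX1, not OX2. No other fragment satisfies the full query, so there is no match.

No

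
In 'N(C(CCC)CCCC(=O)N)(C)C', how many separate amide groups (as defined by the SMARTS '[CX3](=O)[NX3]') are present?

1

[CX3](=O)[NX3] is the SMARTS for an amide: a carbonyl carbon bonded to a trivalent nitrogen.
Exactly one fragment in the molecule meets all constraints, giving 1 match.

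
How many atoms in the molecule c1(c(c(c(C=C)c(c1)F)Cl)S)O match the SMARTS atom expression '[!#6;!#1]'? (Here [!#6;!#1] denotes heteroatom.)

4

The query [!#6;!#1] means: not carbon and not hydrogen — any heteroatom.
Check the 12 heavy atoms by environment: 6× c (aromatic) → no; 1× F → match; 1× S → match; 1× O → match; 2× C → no; 1× Cl → match.
Summing the matching environments: 1 + 1 + 1 + 1 = 4 matching atoms.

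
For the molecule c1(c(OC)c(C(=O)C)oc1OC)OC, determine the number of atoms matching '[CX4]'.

4

The query [CX4] means: C with X4: aliphatic carbon with exactly 4 total connections (bonds + H).
Check the 14 heavy atoms by environment: 1× o (aromatic, X2) → no; 4× c (aromatic, X3) → no; 3× O (X2) → no; 4× C (X4) → match; 1× C (X3) → no; 1× O (X1) → no.
That gives 4 matching atoms.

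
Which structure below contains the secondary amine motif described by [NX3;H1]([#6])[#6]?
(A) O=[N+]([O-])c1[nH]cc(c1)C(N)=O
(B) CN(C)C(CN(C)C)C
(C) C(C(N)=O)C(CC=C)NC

C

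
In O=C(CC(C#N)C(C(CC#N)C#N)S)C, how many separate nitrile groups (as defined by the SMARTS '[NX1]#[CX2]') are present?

[NX1]#[CX2] is the SMARTS for a nitrile: a nitrogen triple-bonded to a two-connected carbon.
The molecule carries 3 separate instances of a nitrile (-C#N) meeting every constraint; each maps to a distinct set of atoms, giving 3 matches.

3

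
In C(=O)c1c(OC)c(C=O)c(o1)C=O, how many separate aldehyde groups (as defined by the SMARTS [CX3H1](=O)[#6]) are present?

3

[CX3H1](=O)[#6] is the SMARTS for an aldehyde: an sp2 carbon with one H, double-bonded to O and single-bonded to carbon.
The molecule carries 3 separate instances of an aldehyde (-CHO) meeting every constraint; each maps to a distinct set of atoms, giving 3 matches.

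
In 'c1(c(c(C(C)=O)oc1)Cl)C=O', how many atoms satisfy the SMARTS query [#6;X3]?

6

Check the 11 heavy atoms by environment: 1× o (aromatic, X2) → no; 4× c (aromatic, X3) → match; 1× Cl (X1) → no; 2× C (X3) → match; 2× O (X1) → no; 1× C (X4) → no.
Summing the matching environments: 4 + 2 = 6 matching atoms.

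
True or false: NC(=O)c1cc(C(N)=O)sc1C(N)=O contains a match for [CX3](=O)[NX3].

The pattern [CX3](=O)[NX3] describes a carbonyl carbon bonded to a trivalent nitrogen — an amide.
The molecule carries a primary amide (-C(=O)NH2), whose atoms satisfy every constraint of the query, so the pattern matches.

True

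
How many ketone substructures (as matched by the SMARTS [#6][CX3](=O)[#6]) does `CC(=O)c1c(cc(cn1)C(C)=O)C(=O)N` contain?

2

[#6][CX3](=O)[#6] is the SMARTS for a ketone: a carbonyl carbon (no H) flanked by two carbons.
The molecule carries 2 separate instances of an acetyl/ketone group (-C(=O)CH3) meeting every constraint; each maps to a distinct set of atoms, giving 2 matches.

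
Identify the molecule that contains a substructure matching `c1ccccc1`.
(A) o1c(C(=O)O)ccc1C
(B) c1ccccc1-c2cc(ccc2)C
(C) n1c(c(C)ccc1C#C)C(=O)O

c1ccccc1 describes six aromatic carbons in a ring (a benzene ring).
(A) has a methyl group (-CH3) but no six-membered all-carbon aromatic ring is present.
(B) contains a phenyl ring, which satisfies every atom and bond constraint.
(C) has a methyl group (-CH3) but no six-membered all-carbon aromatic ring is present.
So the answer is (B).

B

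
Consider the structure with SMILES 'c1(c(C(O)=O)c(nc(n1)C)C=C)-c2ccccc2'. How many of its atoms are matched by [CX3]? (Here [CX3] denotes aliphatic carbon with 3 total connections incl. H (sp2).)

3

Check the 18 heavy atoms by environment: 2× n (aromatic, X2) → no; 10× c (aromatic, X3) → no; 3× C (X3) → match; 1× C (X4) → no; 1× O (X1) → no; 1× O (X2) → no.
That gives 3 matching atoms.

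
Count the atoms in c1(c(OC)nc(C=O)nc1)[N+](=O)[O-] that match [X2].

3

The query [X2] means: any atom with exactly two total connections (bonds + H).
Check the 13 heavy atoms by environment: 2× n (aromatic, X2) → match; 4× c (aromatic, X3) → no; 1× N (charge +1, X3) → no; 1× O (charge -1, X1) → no; 2× O (X1) → no; 1× C (X3) → no; 1× O (X2) → match; 1× C (X4) → no.
Summing the matching environments: 2 + 1 = 3 matching atoms.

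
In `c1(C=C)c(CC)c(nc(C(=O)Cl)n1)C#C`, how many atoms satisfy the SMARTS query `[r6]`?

The query [r6] means: r6 matches atoms in a six-membered ring.
Check the 15 heavy atoms by environment: 2× n (aromatic, in 6-ring) → match; 4× c (aromatic, in 6-ring) → match; 7× C (acyclic) → no; 1× O (acyclic) → no; 1× Cl (acyclic) → no.
Summing the matching environments: 2 + 4 = 6 matching atoms.

6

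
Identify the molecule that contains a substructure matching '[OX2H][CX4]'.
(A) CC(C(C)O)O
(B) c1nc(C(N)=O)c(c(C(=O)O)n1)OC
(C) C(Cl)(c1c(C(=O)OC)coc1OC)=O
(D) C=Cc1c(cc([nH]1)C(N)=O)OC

[OX2H][CX4] describes a hydroxyl oxygen bound to an sp3 (X4) carbon (an aliphatic alcohol).
(A) contains a hydroxyl group (-OH), which satisfies every atom and bond constraint.
(B) has a methoxy ether (-OCH3) but the oxygen has H0 (ether), not H1.
(C) has a methoxy ether (-OCH3) but the oxygen has H0 (ether), not H1.
(D) has a methoxy ether (-OCH3) but the oxygen has H0 (ether), not H1.
So the answer is (A).

A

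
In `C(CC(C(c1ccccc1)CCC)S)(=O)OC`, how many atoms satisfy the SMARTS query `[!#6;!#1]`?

3

The query [!#6;!#1] means: not carbon and not hydrogen — any heteroatom.
Check the 17 heavy atoms by environment: 8× C → no; 1× S → match; 6× c (aromatic) → no; 2× O → match.
Summing the matching environments: 1 + 2 = 3 matching atoms.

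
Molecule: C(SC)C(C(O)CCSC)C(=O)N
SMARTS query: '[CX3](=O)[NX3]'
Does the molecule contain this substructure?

The pattern [CX3](=O)[NX3] describes a carbonyl carbon bonded to a trivalent nitrogen — an amide.
The molecule carries a primary amide (-C(=O)NH2), whose atoms satisfy every constraint of the query, so the pattern matches.

Yes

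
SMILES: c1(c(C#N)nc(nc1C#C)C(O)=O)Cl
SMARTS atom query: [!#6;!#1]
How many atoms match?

The query [!#6;!#1] means: not carbon and not hydrogen — any heteroatom.
Check the 14 heavy atoms by environment: 2× n (aromatic) → match; 4× c (aromatic) → no; 4× C → no; 1× N → match; 1× Cl → match; 2× O → match.
Summing the matching environments: 2 + 1 + 1 + 2 = 6 matching atoms.

6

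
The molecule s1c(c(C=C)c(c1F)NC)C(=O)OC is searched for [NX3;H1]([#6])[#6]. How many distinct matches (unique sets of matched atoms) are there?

[NX3;H1]([#6])[#6] is the SMARTS for a secondary amine: a trivalent nitrogen with one H, bonded to two carbons.
Exactly one fragment in the molecule meets all constraints, giving 1 match.

1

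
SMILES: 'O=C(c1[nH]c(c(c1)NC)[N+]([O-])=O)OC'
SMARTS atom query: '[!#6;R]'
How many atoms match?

The query [!#6;R] means: non-carbon atom that is part of a ring.
Check the 14 heavy atoms by environment: 1× n (aromatic, in 5-ring) → match; 4× c (aromatic, in 5-ring) → no; 1× N (acyclic) → no; 3× C (acyclic) → no; 3× O (acyclic) → no; 1× N (charge +1, acyclic) → no; 1× O (charge -1, acyclic) → no.
That gives 1 matching atom.

1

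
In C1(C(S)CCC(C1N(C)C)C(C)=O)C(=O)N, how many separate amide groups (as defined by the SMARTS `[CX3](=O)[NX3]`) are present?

[CX3](=O)[NX3] is the SMARTS for an amide: a carbonyl carbon bonded to a trivalent nitrogen.
Exactly one fragment in the molecule meets all constraints, giving 1 match.

1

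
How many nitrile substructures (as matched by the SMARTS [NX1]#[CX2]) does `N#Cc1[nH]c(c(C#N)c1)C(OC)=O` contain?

2

[NX1]#[CX2] is the SMARTS for a nitrile: a nitrogen triple-bonded to a two-connected carbon.
The molecule carries 2 separate instances of a nitrile (-C#N) meeting every constraint; each maps to a distinct set of atoms, giving 2 matches.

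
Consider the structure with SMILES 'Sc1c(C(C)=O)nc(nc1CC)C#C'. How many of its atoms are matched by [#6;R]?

The query [#6;R] means: carbon that is part of a ring.
Check the 14 heavy atoms by environment: 2× n (aromatic, in 6-ring) → no; 4× c (aromatic, in 6-ring) → match; 6× C (acyclic) → no; 1× O (acyclic) → no; 1× S (acyclic) → no.
That gives 4 matching atoms.

4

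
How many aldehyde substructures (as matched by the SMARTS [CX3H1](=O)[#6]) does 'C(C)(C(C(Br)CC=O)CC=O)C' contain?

2

[CX3H1](=O)[#6] is the SMARTS for an aldehyde: an sp2 carbon with one H, double-bonded to O and single-bonded to carbon.
The molecule carries 2 separate instances of an aldehyde (-CHO) meeting every constraint; each maps to a distinct set of atoms, giving 2 matches.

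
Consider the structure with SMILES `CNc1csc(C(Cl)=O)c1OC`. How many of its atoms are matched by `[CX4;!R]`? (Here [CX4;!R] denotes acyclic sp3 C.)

2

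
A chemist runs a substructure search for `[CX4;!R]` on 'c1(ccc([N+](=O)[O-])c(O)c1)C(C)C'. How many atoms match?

Check the 13 heavy atoms by environment: 6× c (aromatic, X3, in 6-ring) → no; 3× C (X4, acyclic) → match; 1× O (X2, acyclic) → no; 1× N (charge +1, X3, acyclic) → no; 1× O (charge -1, X1, acyclic) → no; 1× O (X1, acyclic) → no.
That gives 3 matching atoms.

3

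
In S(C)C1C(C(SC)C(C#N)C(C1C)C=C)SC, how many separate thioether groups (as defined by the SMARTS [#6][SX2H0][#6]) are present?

[#6][SX2H0][#6] is the SMARTS for a thioether: an aliphatic sulfur bridging two carbons with no H on the sulfur.
The molecule carries 3 separate instances of a methylthio ether (-SCH3) meeting every constraint; each maps to a distinct set of atoms, giving 3 matches.

3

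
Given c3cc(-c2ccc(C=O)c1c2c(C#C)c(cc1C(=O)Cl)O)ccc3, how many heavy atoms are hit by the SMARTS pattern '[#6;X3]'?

The query [#6;X3] means: any carbon (aromatic or not) with three total connections.
Check the 24 heavy atoms by environment: 16× c (aromatic, X3) → match; 2× C (X2) → no; 2× C (X3) → match; 2× O (X1) → no; 1× Cl (X1) → no; 1× O (X2) → no.
Summing the matching environments: 16 + 2 = 18 matching atoms.

18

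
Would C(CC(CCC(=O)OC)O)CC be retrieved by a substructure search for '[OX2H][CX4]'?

Yes

The pattern [OX2H][CX4] describes a hydroxyl oxygen bound to an sp3 (X4) carbon — an aliphatic alcohol.
The molecule carries a hydroxyl group (-OH), whose atoms satisfy every constraint of the query, so the pattern matches.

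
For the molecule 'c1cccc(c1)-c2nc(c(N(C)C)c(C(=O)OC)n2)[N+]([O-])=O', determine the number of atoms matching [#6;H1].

5

The query [#6;H1] means: any carbon bearing exactly one hydrogen.
Check the 22 heavy atoms by environment: 2× n (aromatic, H0) → no; 5× c (aromatic, H0) → no; 1× N (H0) → no; 3× C (H3) → no; 5× c (aromatic, H1) → match; 1× N (charge +1, H0) → no; 1× O (charge -1, H0) → no; 3× O (H0) → no; 1× C (H0) → no.
That gives 5 matching atoms.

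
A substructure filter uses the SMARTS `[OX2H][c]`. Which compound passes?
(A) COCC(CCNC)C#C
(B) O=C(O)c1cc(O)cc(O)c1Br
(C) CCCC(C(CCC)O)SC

B

[OX2H][c] describes a hydroxyl oxygen attached to an aromatic carbon (a phenol).
(A) has a methoxy ether (-OCH3) but the oxygen has H0, not H1.
(B) contains a hydroxyl group (-OH), which satisfies every atom and bond constraint.
(C) has a hydroxyl group (-OH) but the -OH is on an aliphatic carbon, not an aromatic c.
So the answer is (B).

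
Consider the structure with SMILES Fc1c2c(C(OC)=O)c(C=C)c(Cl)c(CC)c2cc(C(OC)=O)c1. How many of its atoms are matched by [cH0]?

8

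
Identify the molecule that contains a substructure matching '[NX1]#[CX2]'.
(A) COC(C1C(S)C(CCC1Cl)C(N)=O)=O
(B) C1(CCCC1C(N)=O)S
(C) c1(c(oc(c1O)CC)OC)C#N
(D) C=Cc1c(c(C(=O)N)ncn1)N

C

[NX1]#[CX2] describes a nitrogen triple-bonded to a two-connected carbon (a nitrile).
(A) has a primary amide (-C(=O)NH2) but the nitrogen is NX3, not NX1.
(B) has a primary amide (-C(=O)NH2) but the nitrogen is NX3, not NX1.
(C) contains a nitrile (-C#N), which satisfies every atom and bond constraint.
(D) has a primary amino group (-NH2) but the nitrogen is NX3 (three connections), not NX1 triple-bonded.
So the answer is (C).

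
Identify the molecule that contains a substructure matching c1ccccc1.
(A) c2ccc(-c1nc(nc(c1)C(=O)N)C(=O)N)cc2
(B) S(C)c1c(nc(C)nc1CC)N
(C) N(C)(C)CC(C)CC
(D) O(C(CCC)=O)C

A

c1ccccc1 describes six aromatic carbons in a ring (a benzene ring).
(A) contains a phenyl ring, which satisfies every atom and bond constraint.
(B) has a methyl group (-CH3) but no six-membered all-carbon aromatic ring is present.
(C) has a methyl group (-CH3) but no six-membered all-carbon aromatic ring is present.
(D) has a methyl group (-CH3) but no six-membered all-carbon aromatic ring is present.
So the answer is (A).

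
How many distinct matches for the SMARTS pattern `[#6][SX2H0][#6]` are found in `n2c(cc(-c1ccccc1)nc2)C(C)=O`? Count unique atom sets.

[#6][SX2H0][#6] is the SMARTS for a thioether: an aliphatic sulfur bridging two carbons with no H on the sulfur.
No fragment in the molecule satisfies every constraint, giving 0 matches.

0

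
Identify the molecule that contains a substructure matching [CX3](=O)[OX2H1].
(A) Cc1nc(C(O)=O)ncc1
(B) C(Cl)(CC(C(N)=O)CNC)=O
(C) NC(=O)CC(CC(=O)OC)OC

A

[CX3](=O)[OX2H1] describes an sp2 carbon double-bonded to O and single-bonded to an -OH oxygen (a carboxylic acid).
(A) contains a carboxylic acid group (-C(=O)OH), which satisfies every atom and bond constraint.
(B) has an acyl chloride (-C(=O)Cl) but the carbonyl is bonded to Cl, not to an -OH oxygen.
(C) has a methyl-ester group (-C(=O)OCH3) but the singly-bonded O has no H (OX2H0, not OX2H1).
So the answer is (A).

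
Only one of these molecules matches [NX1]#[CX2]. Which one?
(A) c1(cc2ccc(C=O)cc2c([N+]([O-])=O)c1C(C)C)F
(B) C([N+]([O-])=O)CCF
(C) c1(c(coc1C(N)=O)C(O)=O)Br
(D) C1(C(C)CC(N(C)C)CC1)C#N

D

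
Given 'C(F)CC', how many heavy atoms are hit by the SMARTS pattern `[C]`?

3

The query [C] means: uppercase C matches aliphatic (non-aromatic) carbon only.
Check the 4 heavy atoms by environment: 3× C → match; 1× F → no.
That gives 3 matching atoms.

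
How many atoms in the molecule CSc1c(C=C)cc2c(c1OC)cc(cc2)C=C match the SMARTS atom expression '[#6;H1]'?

Check the 18 heavy atoms by environment: 6× c (aromatic, H0) → no; 4× c (aromatic, H1) → match; 1× O (H0) → no; 2× C (H3) → no; 1× S (H0) → no; 2× C (H1) → match; 2× C (H2) → no.
Summing the matching environments: 4 + 2 = 6 matching atoms.

6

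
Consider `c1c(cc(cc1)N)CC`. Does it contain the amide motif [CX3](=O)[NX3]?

The pattern [CX3](=O)[NX3] describes a carbonyl carbon bonded to a trivalent nitrogen — an amide.
The closest candidate here is a primary amino group (-NH2), but the -NH2 is not attached to a carbonyl carbon. No other fragment satisfies the full query, so there is no match.

No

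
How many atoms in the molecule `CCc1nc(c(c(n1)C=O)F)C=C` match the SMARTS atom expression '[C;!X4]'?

3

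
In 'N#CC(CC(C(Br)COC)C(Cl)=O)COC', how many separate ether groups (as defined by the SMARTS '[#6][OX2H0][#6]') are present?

[#6][OX2H0][#6] is the SMARTS for an ether: an aliphatic oxygen bridging two carbons with no H on the oxygen.
The molecule carries 2 separate instances of a methoxy ether (-OCH3) meeting every constraint; each maps to a distinct set of atoms, giving 2 matches.

2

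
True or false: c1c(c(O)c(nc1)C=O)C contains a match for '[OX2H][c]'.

True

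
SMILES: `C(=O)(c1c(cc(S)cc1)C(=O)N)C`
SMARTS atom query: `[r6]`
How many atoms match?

6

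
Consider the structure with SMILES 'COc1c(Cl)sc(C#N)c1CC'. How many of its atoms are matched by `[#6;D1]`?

The query [#6;D1] means: carbon bonded to exactly one heavy atom.
Check the 12 heavy atoms by environment: 1× s (aromatic, D2) → no; 4× c (aromatic, D3) → no; 2× C (D2) → no; 2× C (D1) → match; 1× Cl (D1) → no; 1× N (D1) → no; 1× O (D2) → no.
That gives 2 matching atoms.

2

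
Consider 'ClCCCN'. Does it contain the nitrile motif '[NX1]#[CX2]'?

The pattern [NX1]#[CX2] describes a nitrogen triple-bonded to a two-connected carbon — a nitrile.
The closest candidate here is a primary amino group (-NH2), but the nitrogen is NX3 (three connections), not NX1 triple-bonded. No other fragment satisfies the full query, so there is no match.

No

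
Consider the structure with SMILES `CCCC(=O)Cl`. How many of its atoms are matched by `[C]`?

4

The query [C] means: uppercase C matches aliphatic (non-aromatic) carbon only.
Check the 6 heavy atoms by environment: 4× C → match; 1× O → no; 1× Cl → no.
That gives 4 matching atoms.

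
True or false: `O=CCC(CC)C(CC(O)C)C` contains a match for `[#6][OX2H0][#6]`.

False

The pattern [#6][OX2H0][#6] describes an aliphatic oxygen bridging two carbons with no H on the oxygen — an ether.
The closest candidate here is a hydroxyl group (-OH), but the oxygen has H1, not H0 bridging two carbons. No other fragment satisfies the full query, so there is no match.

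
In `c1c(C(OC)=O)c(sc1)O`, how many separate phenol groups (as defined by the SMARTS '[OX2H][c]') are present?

[OX2H][c] is the SMARTS for a phenol: a hydroxyl oxygen attached to an aromatic carbon.
Exactly one fragment in the molecule meets all constraints, giving 1 match.

1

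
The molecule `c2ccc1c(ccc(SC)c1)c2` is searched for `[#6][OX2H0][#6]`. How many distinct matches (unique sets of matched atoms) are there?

0

[#6][OX2H0][#6] is the SMARTS for an ether: an aliphatic oxygen bridging two carbons with no H on the oxygen.
No fragment in the molecule satisfies every constraint, giving 0 matches.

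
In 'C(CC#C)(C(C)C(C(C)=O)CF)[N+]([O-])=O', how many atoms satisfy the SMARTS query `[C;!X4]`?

The query [C;!X4] means: aliphatic carbon that does not have four total connections.
Check the 15 heavy atoms by environment: 7× C (X4) → no; 2× C (X2) → match; 1× N (charge +1, X3) → no; 1× O (charge -1, X1) → no; 2× O (X1) → no; 1× C (X3) → match; 1× F (X1) → no.
Summing the matching environments: 2 + 1 = 3 matching atoms.

3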